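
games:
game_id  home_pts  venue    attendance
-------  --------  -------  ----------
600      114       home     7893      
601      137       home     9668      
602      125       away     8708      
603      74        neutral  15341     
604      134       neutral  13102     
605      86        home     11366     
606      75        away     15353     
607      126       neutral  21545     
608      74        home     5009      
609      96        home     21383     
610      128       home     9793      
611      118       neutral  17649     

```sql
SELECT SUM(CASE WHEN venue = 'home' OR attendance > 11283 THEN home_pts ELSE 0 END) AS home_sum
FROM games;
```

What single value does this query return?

1162

game_id=600: ✓ → 114
game_id=601: ✓ → 137
game_id=602: ✗
game_id=603: ✓ → 74
game_id=604: ✓ → 134
game_id=605: ✓ → 86
game_id=606: ✓ → 75
game_id=607: ✓ → 126
game_id=608: ✓ → 74
game_id=609: ✓ → 96
game_id=610: ✓ → 128
game_id=611: ✓ → 118
home_sum = 114 + 137 + 74 + 134 + 86 + 75 + 126 + 74 + 96 + 128 + 118 = 1162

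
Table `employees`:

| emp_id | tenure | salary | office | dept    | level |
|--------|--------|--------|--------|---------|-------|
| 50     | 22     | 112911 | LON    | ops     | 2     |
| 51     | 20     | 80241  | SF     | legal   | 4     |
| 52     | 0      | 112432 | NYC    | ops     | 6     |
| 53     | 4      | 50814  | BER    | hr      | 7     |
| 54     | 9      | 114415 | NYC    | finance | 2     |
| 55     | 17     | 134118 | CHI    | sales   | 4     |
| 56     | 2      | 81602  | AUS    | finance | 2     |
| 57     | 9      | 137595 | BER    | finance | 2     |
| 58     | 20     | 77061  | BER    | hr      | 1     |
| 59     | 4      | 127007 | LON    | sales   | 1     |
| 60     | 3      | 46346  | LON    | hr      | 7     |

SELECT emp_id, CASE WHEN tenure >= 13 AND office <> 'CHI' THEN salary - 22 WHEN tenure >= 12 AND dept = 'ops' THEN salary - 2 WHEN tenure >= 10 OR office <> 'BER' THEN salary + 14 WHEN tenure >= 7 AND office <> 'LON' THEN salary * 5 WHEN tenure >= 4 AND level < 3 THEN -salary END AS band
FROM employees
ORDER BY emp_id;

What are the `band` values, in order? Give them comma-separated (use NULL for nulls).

112889, 80219, 112446, NULL, 114429, 134132, 81616, 687975, 77039, 127021, 46360

emp_id=50: tenure >= 13 AND office <> 'CHI' → 112889
emp_id=51: tenure >= 13 AND office <> 'CHI' → 80219
emp_id=52: tenure >= 10 OR office <> 'BER' → 112446
emp_id=53: (no match → NULL) → NULL
emp_id=54: tenure >= 10 OR office <> 'BER' → 114429
emp_id=55: tenure >= 10 OR office <> 'BER' → 134132
emp_id=56: tenure >= 10 OR office <> 'BER' → 81616
emp_id=57: tenure >= 7 AND office <> 'LON' → 687975
emp_id=58: tenure >= 13 AND office <> 'CHI' → 77039
emp_id=59: tenure >= 10 OR office <> 'BER' → 127021
emp_id=60: tenure >= 10 OR office <> 'BER' → 46360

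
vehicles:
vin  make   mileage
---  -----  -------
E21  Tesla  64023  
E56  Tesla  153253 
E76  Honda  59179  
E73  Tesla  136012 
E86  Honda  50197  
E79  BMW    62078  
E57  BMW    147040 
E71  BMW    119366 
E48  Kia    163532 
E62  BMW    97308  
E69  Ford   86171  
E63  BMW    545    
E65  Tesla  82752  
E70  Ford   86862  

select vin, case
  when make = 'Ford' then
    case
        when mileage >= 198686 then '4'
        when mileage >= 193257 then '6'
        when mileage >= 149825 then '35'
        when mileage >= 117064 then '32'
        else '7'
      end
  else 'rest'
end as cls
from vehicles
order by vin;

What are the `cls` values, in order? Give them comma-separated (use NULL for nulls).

vin=E21: make='Tesla' → outer ELSE → rest
vin=E48: make='Kia' → outer ELSE → rest
vin=E56: make='Tesla' → outer ELSE → rest
vin=E57: make='BMW' → outer ELSE → rest
vin=E62: make='BMW' → outer ELSE → rest
vin=E63: make='BMW' → outer ELSE → rest
vin=E65: make='Tesla' → outer ELSE → rest
vin=E69: make='Ford' → inner[ELSE] → 7
vin=E70: make='Ford' → inner[ELSE] → 7
vin=E71: make='BMW' → outer ELSE → rest
vin=E73: make='Tesla' → outer ELSE → rest
vin=E76: make='Honda' → outer ELSE → rest
vin=E79: make='BMW' → outer ELSE → rest
vin=E86: make='Honda' → outer ELSE → rest

rest, rest, rest, rest, rest, rest, rest, 7, 7, rest, rest, rest, rest, rest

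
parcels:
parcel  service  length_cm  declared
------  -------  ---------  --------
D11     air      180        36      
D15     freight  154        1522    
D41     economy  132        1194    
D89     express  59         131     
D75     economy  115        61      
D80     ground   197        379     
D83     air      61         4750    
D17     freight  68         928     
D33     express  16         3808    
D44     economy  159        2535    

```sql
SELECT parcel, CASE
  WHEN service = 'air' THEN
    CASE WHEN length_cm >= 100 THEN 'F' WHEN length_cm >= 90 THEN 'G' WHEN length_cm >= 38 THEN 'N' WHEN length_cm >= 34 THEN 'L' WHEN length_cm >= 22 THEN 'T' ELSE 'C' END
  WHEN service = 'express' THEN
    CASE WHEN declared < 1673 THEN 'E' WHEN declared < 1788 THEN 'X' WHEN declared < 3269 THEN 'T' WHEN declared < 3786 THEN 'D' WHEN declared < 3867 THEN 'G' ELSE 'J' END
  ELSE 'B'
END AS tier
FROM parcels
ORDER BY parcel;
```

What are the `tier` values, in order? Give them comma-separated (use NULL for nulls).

F, B, B, G, B, B, B, B, N, E

parcel=D11: service='air' → inner[length_cm >= 100] → F
parcel=D15: service='freight' → outer ELSE → B
parcel=D17: service='freight' → outer ELSE → B
parcel=D33: service='express' → inner[declared < 3867] → G
parcel=D41: service='economy' → outer ELSE → B
parcel=D44: service='economy' → outer ELSE → B
parcel=D75: service='economy' → outer ELSE → B
parcel=D80: service='ground' → outer ELSE → B
parcel=D83: service='air' → inner[length_cm >= 38] → N
parcel=D89: service='express' → inner[declared < 1673] → E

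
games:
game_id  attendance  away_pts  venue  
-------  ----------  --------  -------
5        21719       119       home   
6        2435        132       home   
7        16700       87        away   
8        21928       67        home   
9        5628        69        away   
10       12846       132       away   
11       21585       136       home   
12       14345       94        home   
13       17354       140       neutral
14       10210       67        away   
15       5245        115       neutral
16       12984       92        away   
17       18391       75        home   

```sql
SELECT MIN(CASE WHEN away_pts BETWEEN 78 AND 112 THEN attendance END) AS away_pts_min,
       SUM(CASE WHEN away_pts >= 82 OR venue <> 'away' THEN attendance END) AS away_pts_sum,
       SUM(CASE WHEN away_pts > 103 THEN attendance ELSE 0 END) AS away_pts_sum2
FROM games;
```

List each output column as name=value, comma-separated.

[away_pts_min: away_pts BETWEEN 78 AND 112]
game_id=5: ✗
game_id=6: ✗
game_id=7: ✓ → 16700
game_id=8: ✗
game_id=9: ✗
game_id=10: ✗
game_id=11: ✗
game_id=12: ✓ → 14345
game_id=13: ✗
game_id=14: ✗
game_id=15: ✗
game_id=16: ✓ → 12984
game_id=17: ✗
away_pts_min = MIN(16700, 14345, 12984) = 12984
—
[away_pts_sum: away_pts >= 82 OR venue <> 'away']
game_id=5: ✓ → 21719
game_id=6: ✓ → 2435
game_id=7: ✓ → 16700
game_id=8: ✓ → 21928
game_id=9: ✗
game_id=10: ✓ → 12846
game_id=11: ✓ → 21585
game_id=12: ✓ → 14345
game_id=13: ✓ → 17354
game_id=14: ✗
game_id=15: ✓ → 5245
game_id=16: ✓ → 12984
game_id=17: ✓ → 18391
away_pts_sum = 21719 + 2435 + 16700 + 21928 + 12846 + 21585 + 14345 + 17354 + 5245 + 12984 + 18391 = 165532
—
[away_pts_sum2: away_pts > 103]
game_id=5: ✓ → 21719
game_id=6: ✓ → 2435
game_id=7: ✗
game_id=8: ✗
game_id=9: ✗
game_id=10: ✓ → 12846
game_id=11: ✓ → 21585
game_id=12: ✗
game_id=13: ✓ → 17354
game_id=14: ✗
game_id=15: ✓ → 5245
game_id=16: ✗
game_id=17: ✗
away_pts_sum2 = 21719 + 2435 + 12846 + 21585 + 17354 + 5245 = 81184

away_pts_min=12984, away_pts_sum=165532, away_pts_sum2=81184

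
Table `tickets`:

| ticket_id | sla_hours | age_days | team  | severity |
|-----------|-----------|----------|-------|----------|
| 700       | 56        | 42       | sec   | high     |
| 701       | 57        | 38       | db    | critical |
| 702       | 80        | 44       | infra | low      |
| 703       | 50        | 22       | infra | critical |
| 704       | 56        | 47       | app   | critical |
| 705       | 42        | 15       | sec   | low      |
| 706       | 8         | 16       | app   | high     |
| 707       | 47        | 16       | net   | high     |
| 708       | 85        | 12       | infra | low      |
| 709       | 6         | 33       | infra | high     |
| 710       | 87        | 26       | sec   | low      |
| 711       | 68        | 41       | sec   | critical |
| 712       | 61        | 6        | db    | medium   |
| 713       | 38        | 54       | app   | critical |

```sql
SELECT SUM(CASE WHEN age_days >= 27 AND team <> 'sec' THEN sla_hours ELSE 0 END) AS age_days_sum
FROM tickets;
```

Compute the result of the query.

ticket_id=700: ✗
ticket_id=701: ✓ → 57
ticket_id=702: ✓ → 80
ticket_id=703: ✗
ticket_id=704: ✓ → 56
ticket_id=705: ✗
ticket_id=706: ✗
ticket_id=707: ✗
ticket_id=708: ✗
ticket_id=709: ✓ → 6
ticket_id=710: ✗
ticket_id=711: ✗
ticket_id=712: ✗
ticket_id=713: ✓ → 38
age_days_sum = 57 + 80 + 56 + 6 + 38 = 237

237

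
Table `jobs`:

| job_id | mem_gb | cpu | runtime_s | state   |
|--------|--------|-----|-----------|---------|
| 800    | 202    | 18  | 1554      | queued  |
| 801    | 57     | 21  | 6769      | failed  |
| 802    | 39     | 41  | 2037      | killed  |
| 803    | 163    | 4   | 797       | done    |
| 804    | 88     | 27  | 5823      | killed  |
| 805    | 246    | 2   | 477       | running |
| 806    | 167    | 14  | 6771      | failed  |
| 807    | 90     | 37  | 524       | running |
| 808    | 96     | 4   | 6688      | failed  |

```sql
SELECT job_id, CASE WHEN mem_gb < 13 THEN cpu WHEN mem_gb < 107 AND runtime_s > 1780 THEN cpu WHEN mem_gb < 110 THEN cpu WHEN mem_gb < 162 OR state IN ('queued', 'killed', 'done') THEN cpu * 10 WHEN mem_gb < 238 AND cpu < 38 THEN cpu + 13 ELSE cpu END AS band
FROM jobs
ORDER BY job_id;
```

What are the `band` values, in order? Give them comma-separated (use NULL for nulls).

job_id=800: mem_gb < 162 OR state IN ('queued', 'killed', 'done') → 180
job_id=801: mem_gb < 107 AND runtime_s > 1780 → 21
job_id=802: mem_gb < 107 AND runtime_s > 1780 → 41
job_id=803: mem_gb < 162 OR state IN ('queued', 'killed', 'done') → 40
job_id=804: mem_gb < 107 AND runtime_s > 1780 → 27
job_id=805: ELSE → 2
job_id=806: mem_gb < 238 AND cpu < 38 → 27
job_id=807: mem_gb < 110 → 37
job_id=808: mem_gb < 107 AND runtime_s > 1780 → 4

180, 21, 41, 40, 27, 2, 27, 37, 4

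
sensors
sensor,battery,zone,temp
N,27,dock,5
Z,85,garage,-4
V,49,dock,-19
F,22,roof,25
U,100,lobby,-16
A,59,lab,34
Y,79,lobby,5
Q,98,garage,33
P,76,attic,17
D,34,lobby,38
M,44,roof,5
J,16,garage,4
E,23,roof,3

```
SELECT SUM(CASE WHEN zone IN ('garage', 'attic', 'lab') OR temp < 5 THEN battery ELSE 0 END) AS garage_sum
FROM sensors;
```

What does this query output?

sensor=N: ✗
sensor=Z: ✓ → 85
sensor=V: ✓ → 49
sensor=F: ✗
sensor=U: ✓ → 100
sensor=A: ✓ → 59
sensor=Y: ✗
sensor=Q: ✓ → 98
sensor=P: ✓ → 76
sensor=D: ✗
sensor=M: ✗
sensor=J: ✓ → 16
sensor=E: ✓ → 23
garage_sum = 85 + 49 + 100 + 59 + 98 + 76 + 16 + 23 = 506

506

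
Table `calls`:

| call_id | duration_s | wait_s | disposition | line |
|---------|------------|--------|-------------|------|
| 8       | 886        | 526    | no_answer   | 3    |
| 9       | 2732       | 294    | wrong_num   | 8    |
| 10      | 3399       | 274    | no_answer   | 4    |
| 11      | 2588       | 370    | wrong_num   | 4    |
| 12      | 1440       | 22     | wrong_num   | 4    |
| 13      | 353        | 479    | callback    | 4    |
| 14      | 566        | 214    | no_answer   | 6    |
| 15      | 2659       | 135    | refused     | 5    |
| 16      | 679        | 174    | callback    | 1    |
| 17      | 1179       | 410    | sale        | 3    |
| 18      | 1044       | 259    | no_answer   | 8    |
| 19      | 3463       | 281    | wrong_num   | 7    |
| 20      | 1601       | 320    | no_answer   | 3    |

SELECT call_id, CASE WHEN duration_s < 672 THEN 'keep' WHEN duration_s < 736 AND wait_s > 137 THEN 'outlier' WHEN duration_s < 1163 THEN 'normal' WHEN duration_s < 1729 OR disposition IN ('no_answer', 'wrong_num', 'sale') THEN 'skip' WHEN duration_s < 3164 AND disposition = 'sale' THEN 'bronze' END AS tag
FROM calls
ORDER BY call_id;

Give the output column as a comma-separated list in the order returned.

normal, skip, skip, skip, skip, keep, keep, NULL, outlier, skip, normal, skip, skip

call_id=8: duration_s < 1163 → normal
call_id=9: duration_s < 1729 OR disposition IN ('no_answer', 'wrong_num', 'sale') → skip
call_id=10: duration_s < 1729 OR disposition IN ('no_answer', 'wrong_num', 'sale') → skip
call_id=11: duration_s < 1729 OR disposition IN ('no_answer', 'wrong_num', 'sale') → skip
call_id=12: duration_s < 1729 OR disposition IN ('no_answer', 'wrong_num', 'sale') → skip
call_id=13: duration_s < 672 → keep
call_id=14: duration_s < 672 → keep
call_id=15: (no match → NULL) → NULL
call_id=16: duration_s < 736 AND wait_s > 137 → outlier
call_id=17: duration_s < 1729 OR disposition IN ('no_answer', 'wrong_num', 'sale') → skip
call_id=18: duration_s < 1163 → normal
call_id=19: duration_s < 1729 OR disposition IN ('no_answer', 'wrong_num', 'sale') → skip
call_id=20: duration_s < 1729 OR disposition IN ('no_answer', 'wrong_num', 'sale') → skip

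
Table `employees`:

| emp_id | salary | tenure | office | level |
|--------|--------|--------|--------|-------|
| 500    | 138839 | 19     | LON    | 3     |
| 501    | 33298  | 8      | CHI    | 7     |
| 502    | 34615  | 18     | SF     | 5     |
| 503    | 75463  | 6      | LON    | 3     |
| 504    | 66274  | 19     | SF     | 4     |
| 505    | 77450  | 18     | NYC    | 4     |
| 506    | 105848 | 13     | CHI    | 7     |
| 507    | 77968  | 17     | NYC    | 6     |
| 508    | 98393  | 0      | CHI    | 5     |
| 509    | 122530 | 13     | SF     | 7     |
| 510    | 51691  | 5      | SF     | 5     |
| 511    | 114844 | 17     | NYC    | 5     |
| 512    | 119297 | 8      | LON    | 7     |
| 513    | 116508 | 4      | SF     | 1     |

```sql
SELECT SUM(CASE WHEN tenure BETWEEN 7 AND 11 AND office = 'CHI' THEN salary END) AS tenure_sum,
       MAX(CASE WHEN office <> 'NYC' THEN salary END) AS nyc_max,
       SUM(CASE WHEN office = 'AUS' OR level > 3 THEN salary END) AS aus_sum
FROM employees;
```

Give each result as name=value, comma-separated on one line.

[tenure_sum: tenure BETWEEN 7 AND 11 AND office = 'CHI']
emp_id=500: ✗
emp_id=501: ✓ → 33298
emp_id=502: ✗
emp_id=503: ✗
emp_id=504: ✗
emp_id=505: ✗
emp_id=506: ✗
emp_id=507: ✗
emp_id=508: ✗
emp_id=509: ✗
emp_id=510: ✗
emp_id=511: ✗
emp_id=512: ✗
emp_id=513: ✗
tenure_sum = 33298
—
[nyc_max: office <> 'NYC']
emp_id=500: ✓ → 138839
emp_id=501: ✓ → 33298
emp_id=502: ✓ → 34615
emp_id=503: ✓ → 75463
emp_id=504: ✓ → 66274
emp_id=505: ✗
emp_id=506: ✓ → 105848
emp_id=507: ✗
emp_id=508: ✓ → 98393
emp_id=509: ✓ → 122530
emp_id=510: ✓ → 51691
emp_id=511: ✗
emp_id=512: ✓ → 119297
emp_id=513: ✓ → 116508
nyc_max = MAX(138839, 33298, 34615, 75463, 66274, 105848, 98393, 122530, 51691, 119297, 116508) = 138839
—
[aus_sum: office = 'AUS' OR level > 3]
emp_id=500: ✗
emp_id=501: ✓ → 33298
emp_id=502: ✓ → 34615
emp_id=503: ✗
emp_id=504: ✓ → 66274
emp_id=505: ✓ → 77450
emp_id=506: ✓ → 105848
emp_id=507: ✓ → 77968
emp_id=508: ✓ → 98393
emp_id=509: ✓ → 122530
emp_id=510: ✓ → 51691
emp_id=511: ✓ → 114844
emp_id=512: ✓ → 119297
emp_id=513: ✗
aus_sum = 33298 + 34615 + 66274 + 77450 + 105848 + 77968 + 98393 + 122530 + 51691 + 114844 + 119297 = 902208

tenure_sum=33298, nyc_max=138839, aus_sum=902208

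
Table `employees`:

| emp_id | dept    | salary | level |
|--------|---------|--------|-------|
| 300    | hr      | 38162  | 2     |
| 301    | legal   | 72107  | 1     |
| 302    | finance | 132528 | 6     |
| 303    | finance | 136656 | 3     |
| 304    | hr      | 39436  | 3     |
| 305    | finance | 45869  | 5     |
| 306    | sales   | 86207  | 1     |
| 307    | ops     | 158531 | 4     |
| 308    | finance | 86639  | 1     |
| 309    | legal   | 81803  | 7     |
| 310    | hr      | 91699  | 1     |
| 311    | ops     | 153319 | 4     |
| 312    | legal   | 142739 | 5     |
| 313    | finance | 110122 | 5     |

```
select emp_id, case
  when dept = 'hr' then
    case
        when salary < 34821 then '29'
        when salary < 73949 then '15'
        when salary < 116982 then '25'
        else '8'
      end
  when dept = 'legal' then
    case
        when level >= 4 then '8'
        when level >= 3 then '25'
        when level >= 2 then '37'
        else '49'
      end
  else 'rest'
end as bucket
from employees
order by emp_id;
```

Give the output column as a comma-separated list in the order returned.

emp_id=300: dept='hr' → inner[salary < 73949] → 15
emp_id=301: dept='legal' → inner[ELSE] → 49
emp_id=302: dept='finance' → outer ELSE → rest
emp_id=303: dept='finance' → outer ELSE → rest
emp_id=304: dept='hr' → inner[salary < 73949] → 15
emp_id=305: dept='finance' → outer ELSE → rest
emp_id=306: dept='sales' → outer ELSE → rest
emp_id=307: dept='ops' → outer ELSE → rest
emp_id=308: dept='finance' → outer ELSE → rest
emp_id=309: dept='legal' → inner[level >= 4] → 8
emp_id=310: dept='hr' → inner[salary < 116982] → 25
emp_id=311: dept='ops' → outer ELSE → rest
emp_id=312: dept='legal' → inner[level >= 4] → 8
emp_id=313: dept='finance' → outer ELSE → rest

15, 49, rest, rest, 15, rest, rest, rest, rest, 8, 25, rest, 8, rest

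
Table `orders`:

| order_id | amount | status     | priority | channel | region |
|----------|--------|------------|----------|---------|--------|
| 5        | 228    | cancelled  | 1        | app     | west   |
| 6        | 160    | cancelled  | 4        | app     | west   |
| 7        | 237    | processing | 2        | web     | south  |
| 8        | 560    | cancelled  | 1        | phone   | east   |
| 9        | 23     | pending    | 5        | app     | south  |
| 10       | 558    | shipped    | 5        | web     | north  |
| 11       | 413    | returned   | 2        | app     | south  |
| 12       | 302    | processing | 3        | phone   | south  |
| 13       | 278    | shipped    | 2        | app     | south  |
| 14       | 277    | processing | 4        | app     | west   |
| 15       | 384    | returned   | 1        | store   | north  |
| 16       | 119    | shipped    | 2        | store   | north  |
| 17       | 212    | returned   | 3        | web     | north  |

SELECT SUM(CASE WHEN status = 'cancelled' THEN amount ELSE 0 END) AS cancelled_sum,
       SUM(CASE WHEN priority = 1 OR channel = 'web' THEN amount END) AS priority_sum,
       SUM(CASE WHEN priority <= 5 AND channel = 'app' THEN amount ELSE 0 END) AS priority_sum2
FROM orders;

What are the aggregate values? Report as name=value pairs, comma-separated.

cancelled_sum=948, priority_sum=2179, priority_sum2=1379

[cancelled_sum: status = 'cancelled']
order_id=5: ✓ → 228
order_id=6: ✓ → 160
order_id=7: ✗
order_id=8: ✓ → 560
order_id=9: ✗
order_id=10: ✗
order_id=11: ✗
order_id=12: ✗
order_id=13: ✗
order_id=14: ✗
order_id=15: ✗
order_id=16: ✗
order_id=17: ✗
cancelled_sum = 228 + 160 + 560 = 948
—
[priority_sum: priority = 1 OR channel = 'web']
order_id=5: ✓ → 228
order_id=6: ✗
order_id=7: ✓ → 237
order_id=8: ✓ → 560
order_id=9: ✗
order_id=10: ✓ → 558
order_id=11: ✗
order_id=12: ✗
order_id=13: ✗
order_id=14: ✗
order_id=15: ✓ → 384
order_id=16: ✗
order_id=17: ✓ → 212
priority_sum = 228 + 237 + 560 + 558 + 384 + 212 = 2179
—
[priority_sum2: priority <= 5 AND channel = 'app']
order_id=5: ✓ → 228
order_id=6: ✓ → 160
order_id=7: ✗
order_id=8: ✗
order_id=9: ✓ → 23
order_id=10: ✗
order_id=11: ✓ → 413
order_id=12: ✗
order_id=13: ✓ → 278
order_id=14: ✓ → 277
order_id=15: ✗
order_id=16: ✗
order_id=17: ✗
priority_sum2 = 228 + 160 + 23 + 413 + 278 + 277 = 1379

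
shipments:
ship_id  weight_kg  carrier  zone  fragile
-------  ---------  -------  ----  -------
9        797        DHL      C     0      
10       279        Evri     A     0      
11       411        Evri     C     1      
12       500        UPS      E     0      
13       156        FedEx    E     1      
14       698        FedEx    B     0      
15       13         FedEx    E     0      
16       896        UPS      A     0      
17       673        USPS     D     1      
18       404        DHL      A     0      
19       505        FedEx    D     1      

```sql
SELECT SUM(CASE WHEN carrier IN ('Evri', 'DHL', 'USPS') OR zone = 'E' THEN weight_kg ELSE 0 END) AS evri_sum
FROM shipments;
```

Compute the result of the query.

ship_id=9: ✓ → 797
ship_id=10: ✓ → 279
ship_id=11: ✓ → 411
ship_id=12: ✓ → 500
ship_id=13: ✓ → 156
ship_id=14: ✗
ship_id=15: ✓ → 13
ship_id=16: ✗
ship_id=17: ✓ → 673
ship_id=18: ✓ → 404
ship_id=19: ✗
evri_sum = 797 + 279 + 411 + 500 + 156 + 13 + 673 + 404 = 3233

3233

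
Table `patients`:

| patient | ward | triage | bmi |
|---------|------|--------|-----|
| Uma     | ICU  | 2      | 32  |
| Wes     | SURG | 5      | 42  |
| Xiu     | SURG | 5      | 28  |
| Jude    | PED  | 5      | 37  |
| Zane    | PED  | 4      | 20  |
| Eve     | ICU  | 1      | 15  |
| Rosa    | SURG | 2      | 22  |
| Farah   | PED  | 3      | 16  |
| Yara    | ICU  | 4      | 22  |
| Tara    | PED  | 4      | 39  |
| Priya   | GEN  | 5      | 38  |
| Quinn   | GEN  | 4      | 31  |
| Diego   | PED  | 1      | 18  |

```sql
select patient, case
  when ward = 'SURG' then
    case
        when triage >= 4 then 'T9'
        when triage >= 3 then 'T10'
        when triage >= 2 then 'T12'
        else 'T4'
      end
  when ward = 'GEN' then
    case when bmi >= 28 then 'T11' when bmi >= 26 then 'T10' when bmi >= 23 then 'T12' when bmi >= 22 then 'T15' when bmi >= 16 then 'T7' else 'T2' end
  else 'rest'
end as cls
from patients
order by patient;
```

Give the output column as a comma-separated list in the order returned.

patient=Diego: ward='PED' → outer ELSE → rest
patient=Eve: ward='ICU' → outer ELSE → rest
patient=Farah: ward='PED' → outer ELSE → rest
patient=Jude: ward='PED' → outer ELSE → rest
patient=Priya: ward='GEN' → inner[bmi >= 28] → T11
patient=Quinn: ward='GEN' → inner[bmi >= 28] → T11
patient=Rosa: ward='SURG' → inner[triage >= 2] → T12
patient=Tara: ward='PED' → outer ELSE → rest
patient=Uma: ward='ICU' → outer ELSE → rest
patient=Wes: ward='SURG' → inner[triage >= 4] → T9
patient=Xiu: ward='SURG' → inner[triage >= 4] → T9
patient=Yara: ward='ICU' → outer ELSE → rest
patient=Zane: ward='PED' → outer ELSE → rest

rest, rest, rest, rest, T11, T11, T12, rest, rest, T9, T9, rest, rest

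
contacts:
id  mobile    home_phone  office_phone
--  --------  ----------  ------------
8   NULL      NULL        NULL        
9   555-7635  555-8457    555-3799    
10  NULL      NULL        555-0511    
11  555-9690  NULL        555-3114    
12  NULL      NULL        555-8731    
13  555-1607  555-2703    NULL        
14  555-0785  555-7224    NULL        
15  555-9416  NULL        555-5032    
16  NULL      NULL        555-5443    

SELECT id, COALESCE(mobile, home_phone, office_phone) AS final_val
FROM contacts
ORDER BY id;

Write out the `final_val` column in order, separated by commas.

id=8: mobile=NULL, home_phone=NULL, office_phone=NULL (all NULL) → NULL
id=9: mobile=555-7635 → 555-7635
id=10: mobile=NULL, home_phone=NULL, office_phone=555-0511 → 555-0511
id=11: mobile=555-9690 → 555-9690
id=12: mobile=NULL, home_phone=NULL, office_phone=555-8731 → 555-8731
id=13: mobile=555-1607 → 555-1607
id=14: mobile=555-0785 → 555-0785
id=15: mobile=555-9416 → 555-9416
id=16: mobile=NULL, home_phone=NULL, office_phone=555-5443 → 555-5443

NULL, 555-7635, 555-0511, 555-9690, 555-8731, 555-1607, 555-0785, 555-9416, 555-5443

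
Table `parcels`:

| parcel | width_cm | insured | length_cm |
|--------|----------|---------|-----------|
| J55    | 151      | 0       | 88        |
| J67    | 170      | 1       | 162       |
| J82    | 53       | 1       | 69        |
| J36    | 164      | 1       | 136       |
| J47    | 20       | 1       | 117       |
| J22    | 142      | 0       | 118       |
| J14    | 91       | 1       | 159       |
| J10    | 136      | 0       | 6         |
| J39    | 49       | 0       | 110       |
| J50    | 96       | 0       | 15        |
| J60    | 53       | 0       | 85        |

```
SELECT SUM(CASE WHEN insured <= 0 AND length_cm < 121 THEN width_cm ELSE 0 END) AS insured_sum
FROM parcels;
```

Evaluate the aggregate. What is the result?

parcel=J55: ✓ → 151
parcel=J67: ✗
parcel=J82: ✗
parcel=J36: ✗
parcel=J47: ✗
parcel=J22: ✓ → 142
parcel=J14: ✗
parcel=J10: ✓ → 136
parcel=J39: ✓ → 49
parcel=J50: ✓ → 96
parcel=J60: ✓ → 53
insured_sum = 151 + 142 + 136 + 49 + 96 + 53 = 627

627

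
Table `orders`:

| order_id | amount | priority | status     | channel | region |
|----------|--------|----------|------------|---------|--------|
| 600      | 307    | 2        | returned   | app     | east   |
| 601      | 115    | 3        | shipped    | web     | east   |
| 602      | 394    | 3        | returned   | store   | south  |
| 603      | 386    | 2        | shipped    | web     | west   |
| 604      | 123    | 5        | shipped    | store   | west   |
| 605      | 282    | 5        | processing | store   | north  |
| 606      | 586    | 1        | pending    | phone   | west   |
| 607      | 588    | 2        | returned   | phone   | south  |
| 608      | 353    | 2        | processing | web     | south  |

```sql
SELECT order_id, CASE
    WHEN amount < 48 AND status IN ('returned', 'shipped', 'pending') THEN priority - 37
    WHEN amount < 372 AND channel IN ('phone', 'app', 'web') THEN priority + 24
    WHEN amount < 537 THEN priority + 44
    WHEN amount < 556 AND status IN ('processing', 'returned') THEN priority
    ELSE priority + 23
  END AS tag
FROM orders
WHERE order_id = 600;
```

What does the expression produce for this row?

order_id = 600: amount=307, priority=2, status=returned, channel=app, region=east.
amount < 48 AND status IN ('returned', 'shipped', 'pending') → false
amount < 372 AND channel IN ('phone', 'app', 'web') → true → 26

26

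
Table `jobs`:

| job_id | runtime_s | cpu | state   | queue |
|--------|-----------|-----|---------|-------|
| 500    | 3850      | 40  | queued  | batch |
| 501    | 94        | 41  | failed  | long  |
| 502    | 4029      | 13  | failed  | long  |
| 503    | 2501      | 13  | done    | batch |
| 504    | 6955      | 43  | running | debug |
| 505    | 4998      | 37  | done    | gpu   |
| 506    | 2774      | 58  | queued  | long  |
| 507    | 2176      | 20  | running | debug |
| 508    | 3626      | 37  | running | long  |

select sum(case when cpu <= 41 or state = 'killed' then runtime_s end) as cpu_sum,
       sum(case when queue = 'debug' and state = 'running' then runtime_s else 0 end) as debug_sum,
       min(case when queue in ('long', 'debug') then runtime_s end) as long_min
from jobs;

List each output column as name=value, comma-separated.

[cpu_sum: cpu <= 41 or state = 'killed']
job_id=500: ✓ → 3850
job_id=501: ✓ → 94
job_id=502: ✓ → 4029
job_id=503: ✓ → 2501
job_id=504: ✗
job_id=505: ✓ → 4998
job_id=506: ✗
job_id=507: ✓ → 2176
job_id=508: ✓ → 3626
cpu_sum = 3850 + 94 + 4029 + 2501 + 4998 + 2176 + 3626 = 21274
—
[debug_sum: queue = 'debug' and state = 'running']
job_id=500: ✗
job_id=501: ✗
job_id=502: ✗
job_id=503: ✗
job_id=504: ✓ → 6955
job_id=505: ✗
job_id=506: ✗
job_id=507: ✓ → 2176
job_id=508: ✗
debug_sum = 6955 + 2176 = 9131
—
[long_min: queue in ('long', 'debug')]
job_id=500: ✗
job_id=501: ✓ → 94
job_id=502: ✓ → 4029
job_id=503: ✗
job_id=504: ✓ → 6955
job_id=505: ✗
job_id=506: ✓ → 2774
job_id=507: ✓ → 2176
job_id=508: ✓ → 3626
long_min = MIN(94, 4029, 6955, 2774, 2176, 3626) = 94

cpu_sum=21274, debug_sum=9131, long_min=94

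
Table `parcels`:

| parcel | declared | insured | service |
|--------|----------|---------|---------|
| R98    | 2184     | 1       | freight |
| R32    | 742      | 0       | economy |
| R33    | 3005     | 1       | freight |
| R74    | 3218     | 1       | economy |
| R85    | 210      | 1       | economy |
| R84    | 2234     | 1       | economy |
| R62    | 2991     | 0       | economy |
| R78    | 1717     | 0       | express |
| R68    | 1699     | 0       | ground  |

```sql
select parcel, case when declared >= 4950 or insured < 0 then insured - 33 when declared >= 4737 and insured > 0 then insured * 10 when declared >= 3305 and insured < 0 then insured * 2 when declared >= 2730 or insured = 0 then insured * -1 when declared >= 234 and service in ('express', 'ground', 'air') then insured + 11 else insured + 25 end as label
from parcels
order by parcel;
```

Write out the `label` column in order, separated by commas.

parcel=R32: declared >= 2730 or insured = 0 → 0
parcel=R33: declared >= 2730 or insured = 0 → -1
parcel=R62: declared >= 2730 or insured = 0 → 0
parcel=R68: declared >= 2730 or insured = 0 → 0
parcel=R74: declared >= 2730 or insured = 0 → -1
parcel=R78: declared >= 2730 or insured = 0 → 0
parcel=R84: ELSE → 26
parcel=R85: ELSE → 26
parcel=R98: ELSE → 26

0, -1, 0, 0, -1, 0, 26, 26, 26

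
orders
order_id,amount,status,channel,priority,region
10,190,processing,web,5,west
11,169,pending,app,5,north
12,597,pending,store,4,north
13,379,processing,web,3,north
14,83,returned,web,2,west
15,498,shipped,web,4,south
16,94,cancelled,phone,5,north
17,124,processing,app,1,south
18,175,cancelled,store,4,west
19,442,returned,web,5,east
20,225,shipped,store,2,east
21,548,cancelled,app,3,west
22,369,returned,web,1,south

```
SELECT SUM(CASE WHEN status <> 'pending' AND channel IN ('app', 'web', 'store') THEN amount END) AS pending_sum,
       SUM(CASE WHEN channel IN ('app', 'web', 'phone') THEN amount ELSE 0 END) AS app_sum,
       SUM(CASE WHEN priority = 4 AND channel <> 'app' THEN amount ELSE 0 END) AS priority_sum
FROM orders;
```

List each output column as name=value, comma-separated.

[pending_sum: status <> 'pending' AND channel IN ('app', 'web', 'store')]
order_id=10: ✓ → 190
order_id=11: ✗
order_id=12: ✗
order_id=13: ✓ → 379
order_id=14: ✓ → 83
order_id=15: ✓ → 498
order_id=16: ✗
order_id=17: ✓ → 124
order_id=18: ✓ → 175
order_id=19: ✓ → 442
order_id=20: ✓ → 225
order_id=21: ✓ → 548
order_id=22: ✓ → 369
pending_sum = 190 + 379 + 83 + 498 + 124 + 175 + 442 + 225 + 548 + 369 = 3033
—
[app_sum: channel IN ('app', 'web', 'phone')]
order_id=10: ✓ → 190
order_id=11: ✓ → 169
order_id=12: ✗
order_id=13: ✓ → 379
order_id=14: ✓ → 83
order_id=15: ✓ → 498
order_id=16: ✓ → 94
order_id=17: ✓ → 124
order_id=18: ✗
order_id=19: ✓ → 442
order_id=20: ✗
order_id=21: ✓ → 548
order_id=22: ✓ → 369
app_sum = 190 + 169 + 379 + 83 + 498 + 94 + 124 + 442 + 548 + 369 = 2896
—
[priority_sum: priority = 4 AND channel <> 'app']
order_id=10: ✗
order_id=11: ✗
order_id=12: ✓ → 597
order_id=13: ✗
order_id=14: ✗
order_id=15: ✓ → 498
order_id=16: ✗
order_id=17: ✗
order_id=18: ✓ → 175
order_id=19: ✗
order_id=20: ✗
order_id=21: ✗
order_id=22: ✗
priority_sum = 597 + 498 + 175 = 1270

pending_sum=3033, app_sum=2896, priority_sum=1270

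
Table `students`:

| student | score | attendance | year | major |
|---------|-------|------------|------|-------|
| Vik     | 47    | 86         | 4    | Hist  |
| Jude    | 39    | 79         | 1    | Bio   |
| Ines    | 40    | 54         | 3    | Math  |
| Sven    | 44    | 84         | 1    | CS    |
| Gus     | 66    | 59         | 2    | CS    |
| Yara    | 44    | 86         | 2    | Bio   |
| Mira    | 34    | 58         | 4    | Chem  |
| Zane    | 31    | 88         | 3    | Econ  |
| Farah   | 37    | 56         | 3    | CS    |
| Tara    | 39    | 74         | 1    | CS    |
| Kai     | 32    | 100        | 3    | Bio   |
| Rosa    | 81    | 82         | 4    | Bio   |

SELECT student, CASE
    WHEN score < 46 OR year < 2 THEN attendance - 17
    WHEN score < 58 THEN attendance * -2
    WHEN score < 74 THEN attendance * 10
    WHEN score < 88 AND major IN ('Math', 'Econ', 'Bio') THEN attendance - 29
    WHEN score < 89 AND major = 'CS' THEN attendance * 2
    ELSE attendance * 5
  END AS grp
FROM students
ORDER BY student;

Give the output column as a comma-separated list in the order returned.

student=Farah: score < 46 OR year < 2 → 39
student=Gus: score < 74 → 590
student=Ines: score < 46 OR year < 2 → 37
student=Jude: score < 46 OR year < 2 → 62
student=Kai: score < 46 OR year < 2 → 83
student=Mira: score < 46 OR year < 2 → 41
student=Rosa: score < 88 AND major IN ('Math', 'Econ', 'Bio') → 53
student=Sven: score < 46 OR year < 2 → 67
student=Tara: score < 46 OR year < 2 → 57
student=Vik: score < 58 → -172
student=Yara: score < 46 OR year < 2 → 69
student=Zane: score < 46 OR year < 2 → 71

39, 590, 37, 62, 83, 41, 53, 67, 57, -172, 69, 71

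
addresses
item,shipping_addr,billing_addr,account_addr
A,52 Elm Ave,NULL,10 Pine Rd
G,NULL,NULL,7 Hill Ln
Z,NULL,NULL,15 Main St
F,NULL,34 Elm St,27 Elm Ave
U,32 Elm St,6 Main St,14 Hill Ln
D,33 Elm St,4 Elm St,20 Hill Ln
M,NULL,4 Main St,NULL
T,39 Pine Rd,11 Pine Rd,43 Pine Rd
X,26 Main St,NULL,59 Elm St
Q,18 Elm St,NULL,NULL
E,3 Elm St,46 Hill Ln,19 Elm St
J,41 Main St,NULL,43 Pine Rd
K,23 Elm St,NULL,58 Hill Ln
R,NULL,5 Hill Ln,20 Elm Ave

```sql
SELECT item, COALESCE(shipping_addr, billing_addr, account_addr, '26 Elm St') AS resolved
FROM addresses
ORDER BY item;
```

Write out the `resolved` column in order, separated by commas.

52 Elm Ave, 33 Elm St, 3 Elm St, 34 Elm St, 7 Hill Ln, 41 Main St, 23 Elm St, 4 Main St, 18 Elm St, 5 Hill Ln, 39 Pine Rd, 32 Elm St, 26 Main St, 15 Main St

item=A: shipping_addr=52 Elm Ave → 52 Elm Ave
item=D: shipping_addr=33 Elm St → 33 Elm St
item=E: shipping_addr=3 Elm St → 3 Elm St
item=F: shipping_addr=NULL, billing_addr=34 Elm St → 34 Elm St
item=G: shipping_addr=NULL, billing_addr=NULL, account_addr=7 Hill Ln → 7 Hill Ln
item=J: shipping_addr=41 Main St → 41 Main St
item=K: shipping_addr=23 Elm St → 23 Elm St
item=M: shipping_addr=NULL, billing_addr=4 Main St → 4 Main St
item=Q: shipping_addr=18 Elm St → 18 Elm St
item=R: shipping_addr=NULL, billing_addr=5 Hill Ln → 5 Hill Ln
item=T: shipping_addr=39 Pine Rd → 39 Pine Rd
item=U: shipping_addr=32 Elm St → 32 Elm St
item=X: shipping_addr=26 Main St → 26 Main St
item=Z: shipping_addr=NULL, billing_addr=NULL, account_addr=15 Main St → 15 Main St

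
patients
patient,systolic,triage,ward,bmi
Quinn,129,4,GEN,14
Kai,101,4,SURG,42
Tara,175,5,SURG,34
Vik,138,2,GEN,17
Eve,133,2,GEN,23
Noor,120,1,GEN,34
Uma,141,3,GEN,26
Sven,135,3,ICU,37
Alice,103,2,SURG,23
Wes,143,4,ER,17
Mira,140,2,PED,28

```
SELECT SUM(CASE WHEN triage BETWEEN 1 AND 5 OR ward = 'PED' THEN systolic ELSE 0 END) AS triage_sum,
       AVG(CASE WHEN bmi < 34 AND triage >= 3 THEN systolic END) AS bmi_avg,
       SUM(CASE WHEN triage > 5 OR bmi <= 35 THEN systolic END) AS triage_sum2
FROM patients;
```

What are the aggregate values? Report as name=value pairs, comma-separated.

[triage_sum: triage BETWEEN 1 AND 5 OR ward = 'PED']
patient=Quinn: ✓ → 129
patient=Kai: ✓ → 101
patient=Tara: ✓ → 175
patient=Vik: ✓ → 138
patient=Eve: ✓ → 133
patient=Noor: ✓ → 120
patient=Uma: ✓ → 141
patient=Sven: ✓ → 135
patient=Alice: ✓ → 103
patient=Wes: ✓ → 143
patient=Mira: ✓ → 140
triage_sum = 129 + 101 + 175 + 138 + 133 + 120 + 141 + 135 + 103 + 143 + 140 = 1458
—
[bmi_avg: bmi < 34 AND triage >= 3]
patient=Quinn: ✓ → 129
patient=Kai: ✗
patient=Tara: ✗
patient=Vik: ✗
patient=Eve: ✗
patient=Noor: ✗
patient=Uma: ✓ → 141
patient=Sven: ✗
patient=Alice: ✗
patient=Wes: ✓ → 143
patient=Mira: ✗
bmi_avg = (129 + 141 + 143) / 3 = 137.6666666667
—
[triage_sum2: triage > 5 OR bmi <= 35]
patient=Quinn: ✓ → 129
patient=Kai: ✗
patient=Tara: ✓ → 175
patient=Vik: ✓ → 138
patient=Eve: ✓ → 133
patient=Noor: ✓ → 120
patient=Uma: ✓ → 141
patient=Sven: ✗
patient=Alice: ✓ → 103
patient=Wes: ✓ → 143
patient=Mira: ✓ → 140
triage_sum2 = 129 + 175 + 138 + 133 + 120 + 141 + 103 + 143 + 140 = 1222

triage_sum=1458, bmi_avg=137.6666666667, triage_sum2=1222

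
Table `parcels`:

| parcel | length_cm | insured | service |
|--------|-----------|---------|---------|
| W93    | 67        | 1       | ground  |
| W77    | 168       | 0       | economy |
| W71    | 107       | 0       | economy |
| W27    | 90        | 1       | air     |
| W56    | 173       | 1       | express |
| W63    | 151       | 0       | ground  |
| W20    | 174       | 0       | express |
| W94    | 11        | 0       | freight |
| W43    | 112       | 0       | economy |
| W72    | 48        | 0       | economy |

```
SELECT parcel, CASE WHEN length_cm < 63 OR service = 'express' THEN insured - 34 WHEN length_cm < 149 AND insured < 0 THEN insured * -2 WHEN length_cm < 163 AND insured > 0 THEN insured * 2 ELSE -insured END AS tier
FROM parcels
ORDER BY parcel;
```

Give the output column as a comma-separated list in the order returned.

parcel=W20: length_cm < 63 OR service = 'express' → -34
parcel=W27: length_cm < 163 AND insured > 0 → 2
parcel=W43: ELSE → 0
parcel=W56: length_cm < 63 OR service = 'express' → -33
parcel=W63: ELSE → 0
parcel=W71: ELSE → 0
parcel=W72: length_cm < 63 OR service = 'express' → -34
parcel=W77: ELSE → 0
parcel=W93: length_cm < 163 AND insured > 0 → 2
parcel=W94: length_cm < 63 OR service = 'express' → -34

-34, 2, 0, -33, 0, 0, -34, 0, 2, -34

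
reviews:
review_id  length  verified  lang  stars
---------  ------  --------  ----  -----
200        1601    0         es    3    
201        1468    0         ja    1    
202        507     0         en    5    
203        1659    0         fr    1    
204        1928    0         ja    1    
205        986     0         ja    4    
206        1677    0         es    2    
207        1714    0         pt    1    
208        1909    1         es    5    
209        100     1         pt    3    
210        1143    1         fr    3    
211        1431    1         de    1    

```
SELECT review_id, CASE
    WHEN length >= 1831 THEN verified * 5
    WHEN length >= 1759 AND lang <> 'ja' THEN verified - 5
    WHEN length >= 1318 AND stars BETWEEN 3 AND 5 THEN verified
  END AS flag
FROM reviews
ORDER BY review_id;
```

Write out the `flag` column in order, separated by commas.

review_id=200: length >= 1318 AND stars BETWEEN 3 AND 5 → 0
review_id=201: (no match → NULL) → NULL
review_id=202: (no match → NULL) → NULL
review_id=203: (no match → NULL) → NULL
review_id=204: length >= 1831 → 0
review_id=205: (no match → NULL) → NULL
review_id=206: (no match → NULL) → NULL
review_id=207: (no match → NULL) → NULL
review_id=208: length >= 1831 → 5
review_id=209: (no match → NULL) → NULL
review_id=210: (no match → NULL) → NULL
review_id=211: (no match → NULL) → NULL

0, NULL, NULL, NULL, 0, NULL, NULL, NULL, 5, NULL, NULL, NULL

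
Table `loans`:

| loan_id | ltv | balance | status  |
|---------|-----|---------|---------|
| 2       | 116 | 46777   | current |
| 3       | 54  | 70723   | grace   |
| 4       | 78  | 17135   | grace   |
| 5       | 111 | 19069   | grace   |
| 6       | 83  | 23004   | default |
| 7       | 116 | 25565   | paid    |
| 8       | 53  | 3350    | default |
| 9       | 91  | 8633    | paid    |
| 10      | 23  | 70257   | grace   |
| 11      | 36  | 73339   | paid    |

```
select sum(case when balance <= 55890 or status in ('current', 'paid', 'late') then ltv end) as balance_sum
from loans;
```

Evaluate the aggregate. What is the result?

loan_id=2: ✓ → 116
loan_id=3: ✗
loan_id=4: ✓ → 78
loan_id=5: ✓ → 111
loan_id=6: ✓ → 83
loan_id=7: ✓ → 116
loan_id=8: ✓ → 53
loan_id=9: ✓ → 91
loan_id=10: ✗
loan_id=11: ✓ → 36
balance_sum = 116 + 78 + 111 + 83 + 116 + 53 + 91 + 36 = 684

684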